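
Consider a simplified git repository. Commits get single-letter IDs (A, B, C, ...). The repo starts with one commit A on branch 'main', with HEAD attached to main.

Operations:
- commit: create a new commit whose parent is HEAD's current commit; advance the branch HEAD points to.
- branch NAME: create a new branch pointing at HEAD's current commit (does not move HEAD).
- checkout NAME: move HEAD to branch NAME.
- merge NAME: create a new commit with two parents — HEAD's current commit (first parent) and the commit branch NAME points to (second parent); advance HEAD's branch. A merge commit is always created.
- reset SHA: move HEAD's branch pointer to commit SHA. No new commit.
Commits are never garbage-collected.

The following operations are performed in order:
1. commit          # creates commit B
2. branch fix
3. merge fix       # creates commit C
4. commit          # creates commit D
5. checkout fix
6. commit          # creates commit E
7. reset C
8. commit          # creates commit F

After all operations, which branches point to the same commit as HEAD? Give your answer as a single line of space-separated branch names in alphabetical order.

Answer: fix

Derivation:
After op 1 (commit): HEAD=main@B [main=B]
After op 2 (branch): HEAD=main@B [fix=B main=B]
After op 3 (merge): HEAD=main@C [fix=B main=C]
After op 4 (commit): HEAD=main@D [fix=B main=D]
After op 5 (checkout): HEAD=fix@B [fix=B main=D]
After op 6 (commit): HEAD=fix@E [fix=E main=D]
After op 7 (reset): HEAD=fix@C [fix=C main=D]
After op 8 (commit): HEAD=fix@F [fix=F main=D]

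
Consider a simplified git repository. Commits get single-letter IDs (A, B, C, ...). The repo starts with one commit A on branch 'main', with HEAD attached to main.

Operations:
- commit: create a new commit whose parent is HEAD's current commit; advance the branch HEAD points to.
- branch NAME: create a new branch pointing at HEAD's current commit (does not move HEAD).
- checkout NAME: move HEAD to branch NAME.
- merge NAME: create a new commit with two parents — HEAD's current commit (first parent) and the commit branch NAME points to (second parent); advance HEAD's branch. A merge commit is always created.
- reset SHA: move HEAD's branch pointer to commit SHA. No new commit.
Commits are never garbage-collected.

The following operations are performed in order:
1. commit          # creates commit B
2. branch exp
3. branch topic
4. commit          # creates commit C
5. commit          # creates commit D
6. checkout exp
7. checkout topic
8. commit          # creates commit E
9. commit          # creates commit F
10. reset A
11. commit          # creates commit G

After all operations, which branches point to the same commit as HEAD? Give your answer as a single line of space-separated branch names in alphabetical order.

After op 1 (commit): HEAD=main@B [main=B]
After op 2 (branch): HEAD=main@B [exp=B main=B]
After op 3 (branch): HEAD=main@B [exp=B main=B topic=B]
After op 4 (commit): HEAD=main@C [exp=B main=C topic=B]
After op 5 (commit): HEAD=main@D [exp=B main=D topic=B]
After op 6 (checkout): HEAD=exp@B [exp=B main=D topic=B]
After op 7 (checkout): HEAD=topic@B [exp=B main=D topic=B]
After op 8 (commit): HEAD=topic@E [exp=B main=D topic=E]
After op 9 (commit): HEAD=topic@F [exp=B main=D topic=F]
After op 10 (reset): HEAD=topic@A [exp=B main=D topic=A]
After op 11 (commit): HEAD=topic@G [exp=B main=D topic=G]

Answer: topic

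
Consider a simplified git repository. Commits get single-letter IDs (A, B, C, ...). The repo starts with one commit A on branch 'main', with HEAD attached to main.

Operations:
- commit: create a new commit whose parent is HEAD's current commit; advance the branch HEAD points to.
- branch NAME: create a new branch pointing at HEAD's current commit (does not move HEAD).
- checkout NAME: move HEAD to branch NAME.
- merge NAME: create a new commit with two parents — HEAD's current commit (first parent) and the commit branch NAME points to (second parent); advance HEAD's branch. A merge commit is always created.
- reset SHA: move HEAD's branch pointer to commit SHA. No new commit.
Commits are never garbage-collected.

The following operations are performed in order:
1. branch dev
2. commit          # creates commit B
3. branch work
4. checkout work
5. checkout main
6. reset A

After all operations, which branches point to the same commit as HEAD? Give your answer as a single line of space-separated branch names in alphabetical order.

Answer: dev main

Derivation:
After op 1 (branch): HEAD=main@A [dev=A main=A]
After op 2 (commit): HEAD=main@B [dev=A main=B]
After op 3 (branch): HEAD=main@B [dev=A main=B work=B]
After op 4 (checkout): HEAD=work@B [dev=A main=B work=B]
After op 5 (checkout): HEAD=main@B [dev=A main=B work=B]
After op 6 (reset): HEAD=main@A [dev=A main=A work=B]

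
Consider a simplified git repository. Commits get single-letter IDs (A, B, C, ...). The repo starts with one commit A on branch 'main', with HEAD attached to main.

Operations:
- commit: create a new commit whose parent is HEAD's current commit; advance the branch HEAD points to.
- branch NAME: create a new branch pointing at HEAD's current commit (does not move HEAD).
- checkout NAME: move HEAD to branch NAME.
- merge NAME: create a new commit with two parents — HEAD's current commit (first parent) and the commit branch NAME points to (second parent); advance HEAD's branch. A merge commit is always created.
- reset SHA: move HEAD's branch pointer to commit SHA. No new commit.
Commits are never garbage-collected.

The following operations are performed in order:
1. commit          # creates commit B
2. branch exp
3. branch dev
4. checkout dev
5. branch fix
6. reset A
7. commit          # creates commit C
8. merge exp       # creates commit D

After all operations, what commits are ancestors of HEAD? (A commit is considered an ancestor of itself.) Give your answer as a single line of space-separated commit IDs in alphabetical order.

Answer: A B C D

Derivation:
After op 1 (commit): HEAD=main@B [main=B]
After op 2 (branch): HEAD=main@B [exp=B main=B]
After op 3 (branch): HEAD=main@B [dev=B exp=B main=B]
After op 4 (checkout): HEAD=dev@B [dev=B exp=B main=B]
After op 5 (branch): HEAD=dev@B [dev=B exp=B fix=B main=B]
After op 6 (reset): HEAD=dev@A [dev=A exp=B fix=B main=B]
After op 7 (commit): HEAD=dev@C [dev=C exp=B fix=B main=B]
After op 8 (merge): HEAD=dev@D [dev=D exp=B fix=B main=B]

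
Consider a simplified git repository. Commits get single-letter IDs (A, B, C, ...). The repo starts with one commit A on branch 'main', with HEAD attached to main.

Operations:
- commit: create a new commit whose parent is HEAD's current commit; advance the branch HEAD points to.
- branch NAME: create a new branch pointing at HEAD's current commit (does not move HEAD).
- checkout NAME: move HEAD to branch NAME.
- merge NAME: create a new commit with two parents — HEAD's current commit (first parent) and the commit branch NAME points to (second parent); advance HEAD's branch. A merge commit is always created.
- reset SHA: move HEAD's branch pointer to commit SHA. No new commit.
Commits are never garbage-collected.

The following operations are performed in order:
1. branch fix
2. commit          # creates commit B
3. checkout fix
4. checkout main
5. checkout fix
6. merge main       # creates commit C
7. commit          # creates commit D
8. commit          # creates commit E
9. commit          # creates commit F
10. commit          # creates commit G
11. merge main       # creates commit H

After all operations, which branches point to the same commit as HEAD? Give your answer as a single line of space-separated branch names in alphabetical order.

After op 1 (branch): HEAD=main@A [fix=A main=A]
After op 2 (commit): HEAD=main@B [fix=A main=B]
After op 3 (checkout): HEAD=fix@A [fix=A main=B]
After op 4 (checkout): HEAD=main@B [fix=A main=B]
After op 5 (checkout): HEAD=fix@A [fix=A main=B]
After op 6 (merge): HEAD=fix@C [fix=C main=B]
After op 7 (commit): HEAD=fix@D [fix=D main=B]
After op 8 (commit): HEAD=fix@E [fix=E main=B]
After op 9 (commit): HEAD=fix@F [fix=F main=B]
After op 10 (commit): HEAD=fix@G [fix=G main=B]
After op 11 (merge): HEAD=fix@H [fix=H main=B]

Answer: fix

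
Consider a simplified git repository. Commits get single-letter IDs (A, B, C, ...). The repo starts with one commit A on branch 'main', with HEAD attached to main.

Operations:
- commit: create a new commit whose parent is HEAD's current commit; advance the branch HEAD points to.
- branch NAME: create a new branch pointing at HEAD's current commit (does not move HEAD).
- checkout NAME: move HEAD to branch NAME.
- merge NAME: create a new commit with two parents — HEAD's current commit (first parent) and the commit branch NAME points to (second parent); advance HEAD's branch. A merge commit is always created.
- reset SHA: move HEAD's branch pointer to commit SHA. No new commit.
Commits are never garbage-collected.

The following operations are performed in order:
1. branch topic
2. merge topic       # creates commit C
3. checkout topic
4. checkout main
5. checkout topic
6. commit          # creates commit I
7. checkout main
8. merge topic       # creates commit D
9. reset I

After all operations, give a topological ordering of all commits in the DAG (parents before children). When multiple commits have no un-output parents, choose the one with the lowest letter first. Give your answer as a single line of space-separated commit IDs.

Answer: A C I D

Derivation:
After op 1 (branch): HEAD=main@A [main=A topic=A]
After op 2 (merge): HEAD=main@C [main=C topic=A]
After op 3 (checkout): HEAD=topic@A [main=C topic=A]
After op 4 (checkout): HEAD=main@C [main=C topic=A]
After op 5 (checkout): HEAD=topic@A [main=C topic=A]
After op 6 (commit): HEAD=topic@I [main=C topic=I]
After op 7 (checkout): HEAD=main@C [main=C topic=I]
After op 8 (merge): HEAD=main@D [main=D topic=I]
After op 9 (reset): HEAD=main@I [main=I topic=I]
commit A: parents=[]
commit C: parents=['A', 'A']
commit D: parents=['C', 'I']
commit I: parents=['A']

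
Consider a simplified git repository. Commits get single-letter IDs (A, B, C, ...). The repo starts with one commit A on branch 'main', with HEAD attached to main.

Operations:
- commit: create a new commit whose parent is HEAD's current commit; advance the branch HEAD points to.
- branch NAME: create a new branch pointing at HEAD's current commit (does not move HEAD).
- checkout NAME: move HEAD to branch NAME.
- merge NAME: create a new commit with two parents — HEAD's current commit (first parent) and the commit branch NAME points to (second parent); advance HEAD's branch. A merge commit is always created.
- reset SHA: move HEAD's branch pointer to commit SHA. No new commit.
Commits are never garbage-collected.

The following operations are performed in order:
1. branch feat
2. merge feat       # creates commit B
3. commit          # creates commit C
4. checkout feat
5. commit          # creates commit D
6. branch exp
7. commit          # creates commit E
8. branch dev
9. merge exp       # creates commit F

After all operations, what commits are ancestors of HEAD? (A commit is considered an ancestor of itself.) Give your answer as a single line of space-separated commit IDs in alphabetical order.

Answer: A D E F

Derivation:
After op 1 (branch): HEAD=main@A [feat=A main=A]
After op 2 (merge): HEAD=main@B [feat=A main=B]
After op 3 (commit): HEAD=main@C [feat=A main=C]
After op 4 (checkout): HEAD=feat@A [feat=A main=C]
After op 5 (commit): HEAD=feat@D [feat=D main=C]
After op 6 (branch): HEAD=feat@D [exp=D feat=D main=C]
After op 7 (commit): HEAD=feat@E [exp=D feat=E main=C]
After op 8 (branch): HEAD=feat@E [dev=E exp=D feat=E main=C]
After op 9 (merge): HEAD=feat@F [dev=E exp=D feat=F main=C]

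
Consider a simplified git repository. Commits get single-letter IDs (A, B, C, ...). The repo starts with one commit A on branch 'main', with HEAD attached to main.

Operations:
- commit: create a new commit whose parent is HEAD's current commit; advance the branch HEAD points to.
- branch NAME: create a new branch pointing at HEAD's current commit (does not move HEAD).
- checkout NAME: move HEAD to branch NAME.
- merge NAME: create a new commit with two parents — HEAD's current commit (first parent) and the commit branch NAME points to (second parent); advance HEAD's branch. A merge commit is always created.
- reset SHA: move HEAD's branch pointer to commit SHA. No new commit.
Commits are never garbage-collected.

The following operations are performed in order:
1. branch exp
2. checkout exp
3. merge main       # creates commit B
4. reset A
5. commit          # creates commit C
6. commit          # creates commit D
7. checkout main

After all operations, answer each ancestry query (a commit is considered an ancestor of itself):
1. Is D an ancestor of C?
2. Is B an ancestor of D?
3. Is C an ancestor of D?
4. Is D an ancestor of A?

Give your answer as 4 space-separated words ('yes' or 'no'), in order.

After op 1 (branch): HEAD=main@A [exp=A main=A]
After op 2 (checkout): HEAD=exp@A [exp=A main=A]
After op 3 (merge): HEAD=exp@B [exp=B main=A]
After op 4 (reset): HEAD=exp@A [exp=A main=A]
After op 5 (commit): HEAD=exp@C [exp=C main=A]
After op 6 (commit): HEAD=exp@D [exp=D main=A]
After op 7 (checkout): HEAD=main@A [exp=D main=A]
ancestors(C) = {A,C}; D in? no
ancestors(D) = {A,C,D}; B in? no
ancestors(D) = {A,C,D}; C in? yes
ancestors(A) = {A}; D in? no

Answer: no no yes no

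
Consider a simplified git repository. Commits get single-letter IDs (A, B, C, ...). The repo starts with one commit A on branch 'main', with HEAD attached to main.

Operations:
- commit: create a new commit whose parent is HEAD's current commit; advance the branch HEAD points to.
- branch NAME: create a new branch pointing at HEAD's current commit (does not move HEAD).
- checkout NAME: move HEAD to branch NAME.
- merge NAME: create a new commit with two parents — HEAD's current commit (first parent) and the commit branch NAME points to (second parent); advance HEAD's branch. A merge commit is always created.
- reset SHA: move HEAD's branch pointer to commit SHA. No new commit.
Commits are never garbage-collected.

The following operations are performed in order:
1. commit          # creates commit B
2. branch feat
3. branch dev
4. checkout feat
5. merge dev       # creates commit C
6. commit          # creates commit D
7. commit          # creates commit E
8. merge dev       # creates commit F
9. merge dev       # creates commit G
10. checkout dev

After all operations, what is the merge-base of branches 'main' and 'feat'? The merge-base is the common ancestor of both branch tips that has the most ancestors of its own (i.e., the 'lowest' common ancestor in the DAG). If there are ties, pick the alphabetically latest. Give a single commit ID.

After op 1 (commit): HEAD=main@B [main=B]
After op 2 (branch): HEAD=main@B [feat=B main=B]
After op 3 (branch): HEAD=main@B [dev=B feat=B main=B]
After op 4 (checkout): HEAD=feat@B [dev=B feat=B main=B]
After op 5 (merge): HEAD=feat@C [dev=B feat=C main=B]
After op 6 (commit): HEAD=feat@D [dev=B feat=D main=B]
After op 7 (commit): HEAD=feat@E [dev=B feat=E main=B]
After op 8 (merge): HEAD=feat@F [dev=B feat=F main=B]
After op 9 (merge): HEAD=feat@G [dev=B feat=G main=B]
After op 10 (checkout): HEAD=dev@B [dev=B feat=G main=B]
ancestors(main=B): ['A', 'B']
ancestors(feat=G): ['A', 'B', 'C', 'D', 'E', 'F', 'G']
common: ['A', 'B']

Answer: B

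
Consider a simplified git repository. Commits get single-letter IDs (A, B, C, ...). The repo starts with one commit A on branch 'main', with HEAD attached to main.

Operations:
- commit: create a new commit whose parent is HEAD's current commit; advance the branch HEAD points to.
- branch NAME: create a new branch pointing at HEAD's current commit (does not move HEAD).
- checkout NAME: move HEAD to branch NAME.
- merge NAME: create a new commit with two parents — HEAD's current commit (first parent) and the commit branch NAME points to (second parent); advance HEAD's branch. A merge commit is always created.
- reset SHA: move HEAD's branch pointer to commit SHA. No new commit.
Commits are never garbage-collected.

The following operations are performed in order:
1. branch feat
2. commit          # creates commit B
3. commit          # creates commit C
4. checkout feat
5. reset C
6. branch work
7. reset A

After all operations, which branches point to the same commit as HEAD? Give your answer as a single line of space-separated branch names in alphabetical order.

After op 1 (branch): HEAD=main@A [feat=A main=A]
After op 2 (commit): HEAD=main@B [feat=A main=B]
After op 3 (commit): HEAD=main@C [feat=A main=C]
After op 4 (checkout): HEAD=feat@A [feat=A main=C]
After op 5 (reset): HEAD=feat@C [feat=C main=C]
After op 6 (branch): HEAD=feat@C [feat=C main=C work=C]
After op 7 (reset): HEAD=feat@A [feat=A main=C work=C]

Answer: feat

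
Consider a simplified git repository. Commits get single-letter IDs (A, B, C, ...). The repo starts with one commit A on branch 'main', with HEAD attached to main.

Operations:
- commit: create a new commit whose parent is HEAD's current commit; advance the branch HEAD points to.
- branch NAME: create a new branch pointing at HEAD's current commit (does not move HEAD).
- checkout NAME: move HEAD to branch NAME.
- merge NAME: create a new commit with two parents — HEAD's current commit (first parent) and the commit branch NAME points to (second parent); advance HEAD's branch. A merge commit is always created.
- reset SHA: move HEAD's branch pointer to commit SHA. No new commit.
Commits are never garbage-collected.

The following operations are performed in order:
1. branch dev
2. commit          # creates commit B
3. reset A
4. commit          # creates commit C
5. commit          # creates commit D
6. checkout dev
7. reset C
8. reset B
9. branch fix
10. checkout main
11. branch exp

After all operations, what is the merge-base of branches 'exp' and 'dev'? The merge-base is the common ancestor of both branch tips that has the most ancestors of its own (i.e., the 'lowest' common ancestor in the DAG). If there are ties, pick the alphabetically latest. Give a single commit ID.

Answer: A

Derivation:
After op 1 (branch): HEAD=main@A [dev=A main=A]
After op 2 (commit): HEAD=main@B [dev=A main=B]
After op 3 (reset): HEAD=main@A [dev=A main=A]
After op 4 (commit): HEAD=main@C [dev=A main=C]
After op 5 (commit): HEAD=main@D [dev=A main=D]
After op 6 (checkout): HEAD=dev@A [dev=A main=D]
After op 7 (reset): HEAD=dev@C [dev=C main=D]
After op 8 (reset): HEAD=dev@B [dev=B main=D]
After op 9 (branch): HEAD=dev@B [dev=B fix=B main=D]
After op 10 (checkout): HEAD=main@D [dev=B fix=B main=D]
After op 11 (branch): HEAD=main@D [dev=B exp=D fix=B main=D]
ancestors(exp=D): ['A', 'C', 'D']
ancestors(dev=B): ['A', 'B']
common: ['A']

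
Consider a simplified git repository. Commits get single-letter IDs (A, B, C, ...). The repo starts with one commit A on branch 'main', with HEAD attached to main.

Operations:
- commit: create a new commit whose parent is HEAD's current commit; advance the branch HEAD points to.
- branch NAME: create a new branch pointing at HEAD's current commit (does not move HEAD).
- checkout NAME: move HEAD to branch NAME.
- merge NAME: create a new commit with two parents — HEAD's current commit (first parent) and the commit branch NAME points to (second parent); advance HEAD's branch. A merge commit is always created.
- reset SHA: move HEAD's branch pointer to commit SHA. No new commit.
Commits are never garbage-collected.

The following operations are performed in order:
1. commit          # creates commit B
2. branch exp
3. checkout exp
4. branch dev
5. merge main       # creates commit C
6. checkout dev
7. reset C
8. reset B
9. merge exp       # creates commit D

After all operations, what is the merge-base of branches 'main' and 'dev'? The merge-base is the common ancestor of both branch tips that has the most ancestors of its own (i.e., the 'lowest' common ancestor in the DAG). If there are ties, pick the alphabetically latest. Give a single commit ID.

Answer: B

Derivation:
After op 1 (commit): HEAD=main@B [main=B]
After op 2 (branch): HEAD=main@B [exp=B main=B]
After op 3 (checkout): HEAD=exp@B [exp=B main=B]
After op 4 (branch): HEAD=exp@B [dev=B exp=B main=B]
After op 5 (merge): HEAD=exp@C [dev=B exp=C main=B]
After op 6 (checkout): HEAD=dev@B [dev=B exp=C main=B]
After op 7 (reset): HEAD=dev@C [dev=C exp=C main=B]
After op 8 (reset): HEAD=dev@B [dev=B exp=C main=B]
After op 9 (merge): HEAD=dev@D [dev=D exp=C main=B]
ancestors(main=B): ['A', 'B']
ancestors(dev=D): ['A', 'B', 'C', 'D']
common: ['A', 'B']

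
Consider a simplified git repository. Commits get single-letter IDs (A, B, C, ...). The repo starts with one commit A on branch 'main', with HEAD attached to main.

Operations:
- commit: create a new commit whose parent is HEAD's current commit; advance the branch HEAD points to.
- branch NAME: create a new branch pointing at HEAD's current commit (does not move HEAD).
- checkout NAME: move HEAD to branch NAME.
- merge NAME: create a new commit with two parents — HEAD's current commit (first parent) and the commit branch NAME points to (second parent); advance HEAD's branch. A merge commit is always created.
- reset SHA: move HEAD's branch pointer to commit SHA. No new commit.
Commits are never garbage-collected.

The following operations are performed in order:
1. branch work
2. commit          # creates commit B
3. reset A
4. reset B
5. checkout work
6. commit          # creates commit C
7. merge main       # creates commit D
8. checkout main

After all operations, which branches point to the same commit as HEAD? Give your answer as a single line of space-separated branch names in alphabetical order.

Answer: main

Derivation:
After op 1 (branch): HEAD=main@A [main=A work=A]
After op 2 (commit): HEAD=main@B [main=B work=A]
After op 3 (reset): HEAD=main@A [main=A work=A]
After op 4 (reset): HEAD=main@B [main=B work=A]
After op 5 (checkout): HEAD=work@A [main=B work=A]
After op 6 (commit): HEAD=work@C [main=B work=C]
After op 7 (merge): HEAD=work@D [main=B work=D]
After op 8 (checkout): HEAD=main@B [main=B work=D]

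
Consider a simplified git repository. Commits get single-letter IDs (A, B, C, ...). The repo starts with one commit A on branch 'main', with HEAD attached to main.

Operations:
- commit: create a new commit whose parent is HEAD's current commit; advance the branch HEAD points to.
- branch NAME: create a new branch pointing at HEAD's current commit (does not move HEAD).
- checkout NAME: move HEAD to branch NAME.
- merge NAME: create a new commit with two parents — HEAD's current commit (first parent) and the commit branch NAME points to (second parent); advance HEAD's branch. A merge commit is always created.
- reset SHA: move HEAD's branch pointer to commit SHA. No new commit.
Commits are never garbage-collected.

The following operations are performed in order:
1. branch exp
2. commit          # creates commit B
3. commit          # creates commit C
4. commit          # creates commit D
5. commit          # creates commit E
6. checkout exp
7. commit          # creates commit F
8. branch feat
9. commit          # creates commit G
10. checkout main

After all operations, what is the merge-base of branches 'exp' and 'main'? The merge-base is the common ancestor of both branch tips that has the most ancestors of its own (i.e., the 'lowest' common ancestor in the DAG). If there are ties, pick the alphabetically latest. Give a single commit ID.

Answer: A

Derivation:
After op 1 (branch): HEAD=main@A [exp=A main=A]
After op 2 (commit): HEAD=main@B [exp=A main=B]
After op 3 (commit): HEAD=main@C [exp=A main=C]
After op 4 (commit): HEAD=main@D [exp=A main=D]
After op 5 (commit): HEAD=main@E [exp=A main=E]
After op 6 (checkout): HEAD=exp@A [exp=A main=E]
After op 7 (commit): HEAD=exp@F [exp=F main=E]
After op 8 (branch): HEAD=exp@F [exp=F feat=F main=E]
After op 9 (commit): HEAD=exp@G [exp=G feat=F main=E]
After op 10 (checkout): HEAD=main@E [exp=G feat=F main=E]
ancestors(exp=G): ['A', 'F', 'G']
ancestors(main=E): ['A', 'B', 'C', 'D', 'E']
common: ['A']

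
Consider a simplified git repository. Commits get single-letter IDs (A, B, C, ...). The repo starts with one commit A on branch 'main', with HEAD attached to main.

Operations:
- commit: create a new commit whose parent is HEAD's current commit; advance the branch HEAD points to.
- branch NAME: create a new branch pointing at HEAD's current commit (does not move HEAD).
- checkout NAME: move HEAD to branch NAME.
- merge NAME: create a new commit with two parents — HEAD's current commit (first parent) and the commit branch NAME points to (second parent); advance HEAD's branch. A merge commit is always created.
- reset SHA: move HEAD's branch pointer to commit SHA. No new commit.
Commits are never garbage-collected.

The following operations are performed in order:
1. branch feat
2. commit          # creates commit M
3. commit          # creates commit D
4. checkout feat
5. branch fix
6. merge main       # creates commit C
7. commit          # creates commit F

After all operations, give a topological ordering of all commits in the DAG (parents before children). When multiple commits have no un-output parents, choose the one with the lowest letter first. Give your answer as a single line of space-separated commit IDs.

Answer: A M D C F

Derivation:
After op 1 (branch): HEAD=main@A [feat=A main=A]
After op 2 (commit): HEAD=main@M [feat=A main=M]
After op 3 (commit): HEAD=main@D [feat=A main=D]
After op 4 (checkout): HEAD=feat@A [feat=A main=D]
After op 5 (branch): HEAD=feat@A [feat=A fix=A main=D]
After op 6 (merge): HEAD=feat@C [feat=C fix=A main=D]
After op 7 (commit): HEAD=feat@F [feat=F fix=A main=D]
commit A: parents=[]
commit C: parents=['A', 'D']
commit D: parents=['M']
commit F: parents=['C']
commit M: parents=['A']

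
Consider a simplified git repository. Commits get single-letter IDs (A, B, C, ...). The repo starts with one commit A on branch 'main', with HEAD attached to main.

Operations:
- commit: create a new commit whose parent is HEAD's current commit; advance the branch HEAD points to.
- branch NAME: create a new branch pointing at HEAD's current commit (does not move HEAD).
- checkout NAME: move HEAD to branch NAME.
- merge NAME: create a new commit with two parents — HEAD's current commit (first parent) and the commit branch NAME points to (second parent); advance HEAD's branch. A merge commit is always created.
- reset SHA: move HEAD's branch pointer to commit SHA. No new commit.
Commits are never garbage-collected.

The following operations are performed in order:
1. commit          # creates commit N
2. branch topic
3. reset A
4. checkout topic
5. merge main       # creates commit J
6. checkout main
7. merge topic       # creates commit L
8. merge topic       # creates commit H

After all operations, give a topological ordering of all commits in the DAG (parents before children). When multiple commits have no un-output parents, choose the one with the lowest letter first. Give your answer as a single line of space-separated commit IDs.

After op 1 (commit): HEAD=main@N [main=N]
After op 2 (branch): HEAD=main@N [main=N topic=N]
After op 3 (reset): HEAD=main@A [main=A topic=N]
After op 4 (checkout): HEAD=topic@N [main=A topic=N]
After op 5 (merge): HEAD=topic@J [main=A topic=J]
After op 6 (checkout): HEAD=main@A [main=A topic=J]
After op 7 (merge): HEAD=main@L [main=L topic=J]
After op 8 (merge): HEAD=main@H [main=H topic=J]
commit A: parents=[]
commit H: parents=['L', 'J']
commit J: parents=['N', 'A']
commit L: parents=['A', 'J']
commit N: parents=['A']

Answer: A N J L H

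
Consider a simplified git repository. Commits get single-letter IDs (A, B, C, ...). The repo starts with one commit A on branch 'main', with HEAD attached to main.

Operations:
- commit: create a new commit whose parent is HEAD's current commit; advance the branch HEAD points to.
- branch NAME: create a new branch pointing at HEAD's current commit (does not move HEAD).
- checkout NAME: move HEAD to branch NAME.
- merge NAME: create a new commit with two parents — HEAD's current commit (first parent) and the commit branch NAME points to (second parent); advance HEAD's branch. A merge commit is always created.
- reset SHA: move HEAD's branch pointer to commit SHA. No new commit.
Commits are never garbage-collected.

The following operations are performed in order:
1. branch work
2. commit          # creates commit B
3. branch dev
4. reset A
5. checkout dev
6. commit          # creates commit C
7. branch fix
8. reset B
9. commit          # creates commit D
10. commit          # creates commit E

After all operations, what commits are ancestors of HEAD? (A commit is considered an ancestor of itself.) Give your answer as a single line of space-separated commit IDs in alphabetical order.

After op 1 (branch): HEAD=main@A [main=A work=A]
After op 2 (commit): HEAD=main@B [main=B work=A]
After op 3 (branch): HEAD=main@B [dev=B main=B work=A]
After op 4 (reset): HEAD=main@A [dev=B main=A work=A]
After op 5 (checkout): HEAD=dev@B [dev=B main=A work=A]
After op 6 (commit): HEAD=dev@C [dev=C main=A work=A]
After op 7 (branch): HEAD=dev@C [dev=C fix=C main=A work=A]
After op 8 (reset): HEAD=dev@B [dev=B fix=C main=A work=A]
After op 9 (commit): HEAD=dev@D [dev=D fix=C main=A work=A]
After op 10 (commit): HEAD=dev@E [dev=E fix=C main=A work=A]

Answer: A B D E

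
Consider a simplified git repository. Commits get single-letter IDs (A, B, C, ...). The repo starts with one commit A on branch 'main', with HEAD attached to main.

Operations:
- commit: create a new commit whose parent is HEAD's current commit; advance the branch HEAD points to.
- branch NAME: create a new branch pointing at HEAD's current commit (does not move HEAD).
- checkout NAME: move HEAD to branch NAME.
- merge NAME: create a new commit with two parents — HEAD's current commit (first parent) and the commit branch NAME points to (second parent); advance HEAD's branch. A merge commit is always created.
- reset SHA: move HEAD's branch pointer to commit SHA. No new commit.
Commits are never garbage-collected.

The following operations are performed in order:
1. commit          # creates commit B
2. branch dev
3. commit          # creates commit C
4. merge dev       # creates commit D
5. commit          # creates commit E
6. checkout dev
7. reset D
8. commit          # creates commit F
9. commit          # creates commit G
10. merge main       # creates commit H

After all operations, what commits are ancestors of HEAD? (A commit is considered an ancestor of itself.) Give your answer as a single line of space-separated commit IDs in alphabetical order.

Answer: A B C D E F G H

Derivation:
After op 1 (commit): HEAD=main@B [main=B]
After op 2 (branch): HEAD=main@B [dev=B main=B]
After op 3 (commit): HEAD=main@C [dev=B main=C]
After op 4 (merge): HEAD=main@D [dev=B main=D]
After op 5 (commit): HEAD=main@E [dev=B main=E]
After op 6 (checkout): HEAD=dev@B [dev=B main=E]
After op 7 (reset): HEAD=dev@D [dev=D main=E]
After op 8 (commit): HEAD=dev@F [dev=F main=E]
After op 9 (commit): HEAD=dev@G [dev=G main=E]
After op 10 (merge): HEAD=dev@H [dev=H main=E]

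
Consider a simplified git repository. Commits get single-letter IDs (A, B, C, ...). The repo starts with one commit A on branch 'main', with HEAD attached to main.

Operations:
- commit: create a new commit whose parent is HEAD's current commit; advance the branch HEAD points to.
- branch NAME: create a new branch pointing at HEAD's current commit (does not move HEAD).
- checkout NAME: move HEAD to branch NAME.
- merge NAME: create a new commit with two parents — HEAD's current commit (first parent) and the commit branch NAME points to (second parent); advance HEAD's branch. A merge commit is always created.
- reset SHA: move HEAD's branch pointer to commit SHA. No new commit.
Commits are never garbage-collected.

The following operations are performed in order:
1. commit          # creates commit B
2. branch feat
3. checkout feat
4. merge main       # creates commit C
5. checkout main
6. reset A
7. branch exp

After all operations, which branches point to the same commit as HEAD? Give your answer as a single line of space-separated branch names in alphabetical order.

After op 1 (commit): HEAD=main@B [main=B]
After op 2 (branch): HEAD=main@B [feat=B main=B]
After op 3 (checkout): HEAD=feat@B [feat=B main=B]
After op 4 (merge): HEAD=feat@C [feat=C main=B]
After op 5 (checkout): HEAD=main@B [feat=C main=B]
After op 6 (reset): HEAD=main@A [feat=C main=A]
After op 7 (branch): HEAD=main@A [exp=A feat=C main=A]

Answer: exp main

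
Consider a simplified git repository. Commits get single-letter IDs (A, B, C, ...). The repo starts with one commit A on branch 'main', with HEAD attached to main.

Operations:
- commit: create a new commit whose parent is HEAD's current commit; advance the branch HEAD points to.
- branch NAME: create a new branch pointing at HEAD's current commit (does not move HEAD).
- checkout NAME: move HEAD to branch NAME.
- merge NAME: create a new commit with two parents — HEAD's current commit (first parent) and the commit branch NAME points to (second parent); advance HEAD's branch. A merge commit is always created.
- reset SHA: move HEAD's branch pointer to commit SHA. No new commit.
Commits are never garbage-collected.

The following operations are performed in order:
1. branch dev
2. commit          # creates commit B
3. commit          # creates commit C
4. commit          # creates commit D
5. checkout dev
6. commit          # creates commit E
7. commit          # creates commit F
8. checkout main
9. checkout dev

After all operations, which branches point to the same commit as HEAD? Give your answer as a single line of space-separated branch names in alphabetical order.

After op 1 (branch): HEAD=main@A [dev=A main=A]
After op 2 (commit): HEAD=main@B [dev=A main=B]
After op 3 (commit): HEAD=main@C [dev=A main=C]
After op 4 (commit): HEAD=main@D [dev=A main=D]
After op 5 (checkout): HEAD=dev@A [dev=A main=D]
After op 6 (commit): HEAD=dev@E [dev=E main=D]
After op 7 (commit): HEAD=dev@F [dev=F main=D]
After op 8 (checkout): HEAD=main@D [dev=F main=D]
After op 9 (checkout): HEAD=dev@F [dev=F main=D]

Answer: dev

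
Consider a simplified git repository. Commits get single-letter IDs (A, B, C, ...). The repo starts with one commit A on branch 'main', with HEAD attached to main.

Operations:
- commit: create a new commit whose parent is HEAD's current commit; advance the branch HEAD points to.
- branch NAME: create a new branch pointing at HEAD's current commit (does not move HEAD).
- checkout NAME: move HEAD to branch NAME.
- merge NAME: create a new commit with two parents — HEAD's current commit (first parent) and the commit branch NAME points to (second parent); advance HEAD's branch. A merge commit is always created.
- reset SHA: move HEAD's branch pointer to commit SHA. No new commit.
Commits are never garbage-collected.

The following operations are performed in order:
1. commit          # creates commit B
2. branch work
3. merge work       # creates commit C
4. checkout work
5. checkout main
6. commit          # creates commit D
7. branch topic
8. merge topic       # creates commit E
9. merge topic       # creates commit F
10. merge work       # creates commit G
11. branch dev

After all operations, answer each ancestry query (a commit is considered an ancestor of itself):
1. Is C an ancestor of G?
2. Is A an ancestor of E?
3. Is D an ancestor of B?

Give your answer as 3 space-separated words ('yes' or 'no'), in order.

After op 1 (commit): HEAD=main@B [main=B]
After op 2 (branch): HEAD=main@B [main=B work=B]
After op 3 (merge): HEAD=main@C [main=C work=B]
After op 4 (checkout): HEAD=work@B [main=C work=B]
After op 5 (checkout): HEAD=main@C [main=C work=B]
After op 6 (commit): HEAD=main@D [main=D work=B]
After op 7 (branch): HEAD=main@D [main=D topic=D work=B]
After op 8 (merge): HEAD=main@E [main=E topic=D work=B]
After op 9 (merge): HEAD=main@F [main=F topic=D work=B]
After op 10 (merge): HEAD=main@G [main=G topic=D work=B]
After op 11 (branch): HEAD=main@G [dev=G main=G topic=D work=B]
ancestors(G) = {A,B,C,D,E,F,G}; C in? yes
ancestors(E) = {A,B,C,D,E}; A in? yes
ancestors(B) = {A,B}; D in? no

Answer: yes yes no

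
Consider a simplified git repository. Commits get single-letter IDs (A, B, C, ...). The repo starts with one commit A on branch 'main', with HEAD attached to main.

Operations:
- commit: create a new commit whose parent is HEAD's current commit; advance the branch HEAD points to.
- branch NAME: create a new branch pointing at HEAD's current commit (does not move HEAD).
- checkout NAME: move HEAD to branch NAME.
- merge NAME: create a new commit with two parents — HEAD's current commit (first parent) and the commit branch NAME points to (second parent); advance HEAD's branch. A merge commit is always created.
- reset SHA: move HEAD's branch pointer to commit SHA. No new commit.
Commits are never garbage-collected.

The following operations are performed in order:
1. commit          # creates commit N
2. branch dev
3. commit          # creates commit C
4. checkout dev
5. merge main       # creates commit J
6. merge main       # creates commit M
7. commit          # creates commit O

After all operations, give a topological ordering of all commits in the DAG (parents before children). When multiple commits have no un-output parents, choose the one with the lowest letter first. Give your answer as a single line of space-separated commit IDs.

Answer: A N C J M O

Derivation:
After op 1 (commit): HEAD=main@N [main=N]
After op 2 (branch): HEAD=main@N [dev=N main=N]
After op 3 (commit): HEAD=main@C [dev=N main=C]
After op 4 (checkout): HEAD=dev@N [dev=N main=C]
After op 5 (merge): HEAD=dev@J [dev=J main=C]
After op 6 (merge): HEAD=dev@M [dev=M main=C]
After op 7 (commit): HEAD=dev@O [dev=O main=C]
commit A: parents=[]
commit C: parents=['N']
commit J: parents=['N', 'C']
commit M: parents=['J', 'C']
commit N: parents=['A']
commit O: parents=['M']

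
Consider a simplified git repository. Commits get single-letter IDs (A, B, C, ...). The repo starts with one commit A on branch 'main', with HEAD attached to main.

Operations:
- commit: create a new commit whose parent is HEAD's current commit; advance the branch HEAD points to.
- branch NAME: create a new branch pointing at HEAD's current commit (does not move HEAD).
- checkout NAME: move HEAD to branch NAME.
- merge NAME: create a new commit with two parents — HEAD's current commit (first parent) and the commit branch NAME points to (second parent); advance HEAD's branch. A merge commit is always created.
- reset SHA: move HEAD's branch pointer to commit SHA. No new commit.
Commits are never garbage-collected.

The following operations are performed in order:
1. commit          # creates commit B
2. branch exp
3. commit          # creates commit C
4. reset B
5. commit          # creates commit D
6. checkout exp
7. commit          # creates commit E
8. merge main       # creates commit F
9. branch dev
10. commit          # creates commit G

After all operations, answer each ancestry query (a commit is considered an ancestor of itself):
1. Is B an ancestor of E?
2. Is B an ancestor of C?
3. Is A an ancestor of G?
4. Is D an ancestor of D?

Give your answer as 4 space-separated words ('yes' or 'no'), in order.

Answer: yes yes yes yes

Derivation:
After op 1 (commit): HEAD=main@B [main=B]
After op 2 (branch): HEAD=main@B [exp=B main=B]
After op 3 (commit): HEAD=main@C [exp=B main=C]
After op 4 (reset): HEAD=main@B [exp=B main=B]
After op 5 (commit): HEAD=main@D [exp=B main=D]
After op 6 (checkout): HEAD=exp@B [exp=B main=D]
After op 7 (commit): HEAD=exp@E [exp=E main=D]
After op 8 (merge): HEAD=exp@F [exp=F main=D]
After op 9 (branch): HEAD=exp@F [dev=F exp=F main=D]
After op 10 (commit): HEAD=exp@G [dev=F exp=G main=D]
ancestors(E) = {A,B,E}; B in? yes
ancestors(C) = {A,B,C}; B in? yes
ancestors(G) = {A,B,D,E,F,G}; A in? yes
ancestors(D) = {A,B,D}; D in? yes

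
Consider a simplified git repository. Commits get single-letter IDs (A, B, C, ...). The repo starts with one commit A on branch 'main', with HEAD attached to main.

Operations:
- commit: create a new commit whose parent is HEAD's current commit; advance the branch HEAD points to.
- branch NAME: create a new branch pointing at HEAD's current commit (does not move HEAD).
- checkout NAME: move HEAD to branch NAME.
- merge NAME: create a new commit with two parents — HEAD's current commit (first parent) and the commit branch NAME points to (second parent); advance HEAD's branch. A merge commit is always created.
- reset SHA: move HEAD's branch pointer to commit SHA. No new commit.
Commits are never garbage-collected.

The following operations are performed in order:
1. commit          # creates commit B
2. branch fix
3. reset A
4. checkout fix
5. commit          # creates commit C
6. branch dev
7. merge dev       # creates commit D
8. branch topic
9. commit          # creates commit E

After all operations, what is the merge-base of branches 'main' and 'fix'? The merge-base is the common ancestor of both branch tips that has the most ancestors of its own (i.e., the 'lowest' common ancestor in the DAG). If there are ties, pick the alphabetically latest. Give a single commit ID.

Answer: A

Derivation:
After op 1 (commit): HEAD=main@B [main=B]
After op 2 (branch): HEAD=main@B [fix=B main=B]
After op 3 (reset): HEAD=main@A [fix=B main=A]
After op 4 (checkout): HEAD=fix@B [fix=B main=A]
After op 5 (commit): HEAD=fix@C [fix=C main=A]
After op 6 (branch): HEAD=fix@C [dev=C fix=C main=A]
After op 7 (merge): HEAD=fix@D [dev=C fix=D main=A]
After op 8 (branch): HEAD=fix@D [dev=C fix=D main=A topic=D]
After op 9 (commit): HEAD=fix@E [dev=C fix=E main=A topic=D]
ancestors(main=A): ['A']
ancestors(fix=E): ['A', 'B', 'C', 'D', 'E']
common: ['A']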